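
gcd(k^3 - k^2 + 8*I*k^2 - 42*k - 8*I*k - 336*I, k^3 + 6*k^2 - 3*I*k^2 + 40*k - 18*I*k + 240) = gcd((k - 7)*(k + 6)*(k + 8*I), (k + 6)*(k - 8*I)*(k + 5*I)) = k + 6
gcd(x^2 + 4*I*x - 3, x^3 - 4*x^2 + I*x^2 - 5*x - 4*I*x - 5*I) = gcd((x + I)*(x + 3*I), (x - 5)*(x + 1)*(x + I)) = x + I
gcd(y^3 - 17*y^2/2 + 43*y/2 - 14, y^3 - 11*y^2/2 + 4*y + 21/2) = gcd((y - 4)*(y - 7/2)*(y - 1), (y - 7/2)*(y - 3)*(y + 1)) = y - 7/2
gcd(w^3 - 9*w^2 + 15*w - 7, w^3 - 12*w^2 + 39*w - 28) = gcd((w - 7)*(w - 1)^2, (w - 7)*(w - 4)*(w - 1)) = w^2 - 8*w + 7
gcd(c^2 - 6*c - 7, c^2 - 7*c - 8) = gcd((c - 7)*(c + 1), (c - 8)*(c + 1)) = c + 1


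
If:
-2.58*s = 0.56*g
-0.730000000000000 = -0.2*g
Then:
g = 3.65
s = -0.79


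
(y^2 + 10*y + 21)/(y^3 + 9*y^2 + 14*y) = (y + 3)/(y*(y + 2))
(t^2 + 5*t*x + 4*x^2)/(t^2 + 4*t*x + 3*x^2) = (t + 4*x)/(t + 3*x)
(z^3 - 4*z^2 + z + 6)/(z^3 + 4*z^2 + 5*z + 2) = (z^2 - 5*z + 6)/(z^2 + 3*z + 2)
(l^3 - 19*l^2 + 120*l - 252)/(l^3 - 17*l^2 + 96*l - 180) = (l - 7)/(l - 5)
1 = 1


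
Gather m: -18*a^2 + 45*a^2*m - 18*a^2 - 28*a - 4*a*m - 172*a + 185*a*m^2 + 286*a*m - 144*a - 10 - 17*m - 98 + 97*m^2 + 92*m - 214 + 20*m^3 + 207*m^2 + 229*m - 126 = -36*a^2 - 344*a + 20*m^3 + m^2*(185*a + 304) + m*(45*a^2 + 282*a + 304) - 448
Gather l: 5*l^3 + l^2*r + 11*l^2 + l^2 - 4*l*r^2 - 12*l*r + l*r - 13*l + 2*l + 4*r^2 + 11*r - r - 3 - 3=5*l^3 + l^2*(r + 12) + l*(-4*r^2 - 11*r - 11) + 4*r^2 + 10*r - 6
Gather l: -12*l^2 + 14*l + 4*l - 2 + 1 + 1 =-12*l^2 + 18*l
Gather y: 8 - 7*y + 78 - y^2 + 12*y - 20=-y^2 + 5*y + 66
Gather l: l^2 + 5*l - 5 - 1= l^2 + 5*l - 6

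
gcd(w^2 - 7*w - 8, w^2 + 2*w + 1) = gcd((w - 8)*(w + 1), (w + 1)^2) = w + 1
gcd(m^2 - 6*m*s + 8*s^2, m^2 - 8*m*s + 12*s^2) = -m + 2*s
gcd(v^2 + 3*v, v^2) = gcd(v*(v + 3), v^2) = v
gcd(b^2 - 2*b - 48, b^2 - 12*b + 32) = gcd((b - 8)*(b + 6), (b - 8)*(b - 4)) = b - 8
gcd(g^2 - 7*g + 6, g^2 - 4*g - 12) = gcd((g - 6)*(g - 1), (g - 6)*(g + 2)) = g - 6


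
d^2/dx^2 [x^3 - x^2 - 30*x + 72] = 6*x - 2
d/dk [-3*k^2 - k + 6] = -6*k - 1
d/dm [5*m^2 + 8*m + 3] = 10*m + 8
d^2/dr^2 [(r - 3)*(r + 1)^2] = 6*r - 2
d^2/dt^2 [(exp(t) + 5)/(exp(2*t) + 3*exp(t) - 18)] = (exp(4*t) + 17*exp(3*t) + 153*exp(2*t) + 459*exp(t) + 594)*exp(t)/(exp(6*t) + 9*exp(5*t) - 27*exp(4*t) - 297*exp(3*t) + 486*exp(2*t) + 2916*exp(t) - 5832)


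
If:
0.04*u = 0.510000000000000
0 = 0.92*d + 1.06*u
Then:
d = -14.69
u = 12.75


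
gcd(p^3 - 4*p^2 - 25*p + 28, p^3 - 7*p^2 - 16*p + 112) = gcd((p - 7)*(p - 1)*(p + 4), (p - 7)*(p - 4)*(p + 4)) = p^2 - 3*p - 28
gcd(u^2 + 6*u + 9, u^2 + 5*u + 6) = u + 3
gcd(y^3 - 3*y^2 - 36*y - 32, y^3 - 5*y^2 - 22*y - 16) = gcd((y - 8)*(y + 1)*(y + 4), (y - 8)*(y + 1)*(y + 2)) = y^2 - 7*y - 8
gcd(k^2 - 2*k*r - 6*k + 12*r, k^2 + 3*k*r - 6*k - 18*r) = k - 6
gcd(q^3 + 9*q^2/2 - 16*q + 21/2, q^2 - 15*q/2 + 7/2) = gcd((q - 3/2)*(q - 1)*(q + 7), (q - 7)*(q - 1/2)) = 1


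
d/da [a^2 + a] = 2*a + 1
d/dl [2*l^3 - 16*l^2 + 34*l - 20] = 6*l^2 - 32*l + 34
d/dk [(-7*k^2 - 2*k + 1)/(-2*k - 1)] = 2*(7*k^2 + 7*k + 2)/(4*k^2 + 4*k + 1)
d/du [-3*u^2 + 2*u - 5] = 2 - 6*u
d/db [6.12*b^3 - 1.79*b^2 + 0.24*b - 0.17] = 18.36*b^2 - 3.58*b + 0.24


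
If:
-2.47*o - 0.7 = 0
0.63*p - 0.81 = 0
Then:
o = -0.28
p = 1.29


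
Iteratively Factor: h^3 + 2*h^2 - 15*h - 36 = (h + 3)*(h^2 - h - 12) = (h - 4)*(h + 3)*(h + 3)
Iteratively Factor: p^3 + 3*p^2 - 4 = (p - 1)*(p^2 + 4*p + 4) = (p - 1)*(p + 2)*(p + 2)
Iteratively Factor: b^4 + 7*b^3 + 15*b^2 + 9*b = (b + 3)*(b^3 + 4*b^2 + 3*b) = (b + 3)^2*(b^2 + b) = (b + 1)*(b + 3)^2*(b)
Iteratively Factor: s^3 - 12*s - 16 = (s + 2)*(s^2 - 2*s - 8) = (s + 2)^2*(s - 4)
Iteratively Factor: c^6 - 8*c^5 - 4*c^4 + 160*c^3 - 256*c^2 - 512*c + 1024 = (c + 4)*(c^5 - 12*c^4 + 44*c^3 - 16*c^2 - 192*c + 256) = (c - 4)*(c + 4)*(c^4 - 8*c^3 + 12*c^2 + 32*c - 64) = (c - 4)^2*(c + 4)*(c^3 - 4*c^2 - 4*c + 16) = (c - 4)^3*(c + 4)*(c^2 - 4) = (c - 4)^3*(c - 2)*(c + 4)*(c + 2)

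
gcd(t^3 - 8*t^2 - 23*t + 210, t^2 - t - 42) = t - 7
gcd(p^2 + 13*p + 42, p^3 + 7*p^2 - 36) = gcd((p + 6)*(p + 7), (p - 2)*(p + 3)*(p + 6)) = p + 6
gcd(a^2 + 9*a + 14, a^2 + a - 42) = a + 7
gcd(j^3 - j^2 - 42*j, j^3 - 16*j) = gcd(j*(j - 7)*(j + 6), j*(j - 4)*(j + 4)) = j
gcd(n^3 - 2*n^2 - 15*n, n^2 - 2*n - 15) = n^2 - 2*n - 15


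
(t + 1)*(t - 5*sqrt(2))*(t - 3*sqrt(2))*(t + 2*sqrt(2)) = t^4 - 6*sqrt(2)*t^3 + t^3 - 6*sqrt(2)*t^2 - 2*t^2 - 2*t + 60*sqrt(2)*t + 60*sqrt(2)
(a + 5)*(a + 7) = a^2 + 12*a + 35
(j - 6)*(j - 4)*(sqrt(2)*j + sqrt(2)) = sqrt(2)*j^3 - 9*sqrt(2)*j^2 + 14*sqrt(2)*j + 24*sqrt(2)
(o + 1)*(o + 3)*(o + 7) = o^3 + 11*o^2 + 31*o + 21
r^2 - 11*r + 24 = (r - 8)*(r - 3)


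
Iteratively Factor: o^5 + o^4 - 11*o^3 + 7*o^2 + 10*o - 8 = (o - 1)*(o^4 + 2*o^3 - 9*o^2 - 2*o + 8) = (o - 2)*(o - 1)*(o^3 + 4*o^2 - o - 4) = (o - 2)*(o - 1)*(o + 1)*(o^2 + 3*o - 4) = (o - 2)*(o - 1)^2*(o + 1)*(o + 4)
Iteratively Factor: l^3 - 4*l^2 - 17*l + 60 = (l - 3)*(l^2 - l - 20) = (l - 5)*(l - 3)*(l + 4)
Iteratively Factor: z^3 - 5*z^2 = (z)*(z^2 - 5*z) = z*(z - 5)*(z)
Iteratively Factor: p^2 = (p)*(p)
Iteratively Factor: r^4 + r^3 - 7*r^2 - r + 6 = (r - 2)*(r^3 + 3*r^2 - r - 3) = (r - 2)*(r + 3)*(r^2 - 1) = (r - 2)*(r - 1)*(r + 3)*(r + 1)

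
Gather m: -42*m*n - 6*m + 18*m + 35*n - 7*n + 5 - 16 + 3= m*(12 - 42*n) + 28*n - 8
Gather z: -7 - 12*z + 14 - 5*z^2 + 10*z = -5*z^2 - 2*z + 7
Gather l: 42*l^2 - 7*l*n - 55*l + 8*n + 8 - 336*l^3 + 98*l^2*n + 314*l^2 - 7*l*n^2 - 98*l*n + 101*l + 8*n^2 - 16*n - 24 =-336*l^3 + l^2*(98*n + 356) + l*(-7*n^2 - 105*n + 46) + 8*n^2 - 8*n - 16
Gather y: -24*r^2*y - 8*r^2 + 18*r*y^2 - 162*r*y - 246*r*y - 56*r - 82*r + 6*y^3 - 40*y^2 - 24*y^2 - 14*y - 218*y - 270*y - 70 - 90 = -8*r^2 - 138*r + 6*y^3 + y^2*(18*r - 64) + y*(-24*r^2 - 408*r - 502) - 160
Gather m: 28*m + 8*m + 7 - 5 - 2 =36*m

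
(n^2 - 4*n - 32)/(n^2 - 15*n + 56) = (n + 4)/(n - 7)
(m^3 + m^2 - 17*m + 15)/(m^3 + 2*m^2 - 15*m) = (m - 1)/m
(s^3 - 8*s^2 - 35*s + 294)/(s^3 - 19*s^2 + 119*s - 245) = (s + 6)/(s - 5)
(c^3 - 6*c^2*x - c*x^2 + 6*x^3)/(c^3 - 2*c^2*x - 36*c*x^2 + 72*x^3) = (-c^2 + x^2)/(-c^2 - 4*c*x + 12*x^2)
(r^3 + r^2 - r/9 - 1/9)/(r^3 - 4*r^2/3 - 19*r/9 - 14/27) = 3*(3*r^2 + 2*r - 1)/(9*r^2 - 15*r - 14)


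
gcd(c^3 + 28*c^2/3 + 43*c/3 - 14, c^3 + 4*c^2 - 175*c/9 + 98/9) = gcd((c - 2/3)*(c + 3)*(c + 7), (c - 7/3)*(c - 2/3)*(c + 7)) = c^2 + 19*c/3 - 14/3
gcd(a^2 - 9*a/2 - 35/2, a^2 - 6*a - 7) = a - 7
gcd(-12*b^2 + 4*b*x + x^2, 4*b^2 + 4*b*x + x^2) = 1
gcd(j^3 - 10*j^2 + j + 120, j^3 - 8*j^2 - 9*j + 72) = j^2 - 5*j - 24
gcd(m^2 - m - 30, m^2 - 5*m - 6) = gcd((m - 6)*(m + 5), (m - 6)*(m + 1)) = m - 6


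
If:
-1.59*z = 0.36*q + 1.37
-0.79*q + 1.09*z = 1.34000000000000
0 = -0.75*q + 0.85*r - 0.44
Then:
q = -2.20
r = -1.42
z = -0.36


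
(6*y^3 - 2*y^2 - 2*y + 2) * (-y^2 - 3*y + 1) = -6*y^5 - 16*y^4 + 14*y^3 + 2*y^2 - 8*y + 2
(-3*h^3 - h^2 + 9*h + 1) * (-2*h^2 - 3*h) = 6*h^5 + 11*h^4 - 15*h^3 - 29*h^2 - 3*h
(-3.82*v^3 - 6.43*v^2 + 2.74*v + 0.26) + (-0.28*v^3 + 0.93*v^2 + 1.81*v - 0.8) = -4.1*v^3 - 5.5*v^2 + 4.55*v - 0.54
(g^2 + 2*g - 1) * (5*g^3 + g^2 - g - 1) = 5*g^5 + 11*g^4 - 4*g^3 - 4*g^2 - g + 1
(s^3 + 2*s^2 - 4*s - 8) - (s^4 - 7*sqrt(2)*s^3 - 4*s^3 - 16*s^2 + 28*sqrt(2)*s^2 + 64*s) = -s^4 + 5*s^3 + 7*sqrt(2)*s^3 - 28*sqrt(2)*s^2 + 18*s^2 - 68*s - 8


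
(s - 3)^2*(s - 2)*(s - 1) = s^4 - 9*s^3 + 29*s^2 - 39*s + 18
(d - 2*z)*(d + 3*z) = d^2 + d*z - 6*z^2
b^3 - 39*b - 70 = (b - 7)*(b + 2)*(b + 5)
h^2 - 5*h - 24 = (h - 8)*(h + 3)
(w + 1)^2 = w^2 + 2*w + 1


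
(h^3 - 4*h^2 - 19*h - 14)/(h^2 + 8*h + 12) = (h^2 - 6*h - 7)/(h + 6)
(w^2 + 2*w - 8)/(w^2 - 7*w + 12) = (w^2 + 2*w - 8)/(w^2 - 7*w + 12)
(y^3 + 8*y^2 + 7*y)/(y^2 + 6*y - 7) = y*(y + 1)/(y - 1)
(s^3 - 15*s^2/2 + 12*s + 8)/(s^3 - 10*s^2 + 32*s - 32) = (s + 1/2)/(s - 2)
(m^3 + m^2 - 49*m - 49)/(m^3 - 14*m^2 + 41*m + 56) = (m + 7)/(m - 8)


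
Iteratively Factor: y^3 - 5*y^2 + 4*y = (y)*(y^2 - 5*y + 4) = y*(y - 4)*(y - 1)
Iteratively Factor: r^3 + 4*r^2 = (r + 4)*(r^2) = r*(r + 4)*(r)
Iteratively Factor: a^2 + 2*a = (a)*(a + 2)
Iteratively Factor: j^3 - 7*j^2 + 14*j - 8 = (j - 4)*(j^2 - 3*j + 2) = (j - 4)*(j - 1)*(j - 2)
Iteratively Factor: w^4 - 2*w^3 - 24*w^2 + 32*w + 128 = (w + 4)*(w^3 - 6*w^2 + 32) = (w - 4)*(w + 4)*(w^2 - 2*w - 8) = (w - 4)*(w + 2)*(w + 4)*(w - 4)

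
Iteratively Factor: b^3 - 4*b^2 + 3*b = (b)*(b^2 - 4*b + 3) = b*(b - 3)*(b - 1)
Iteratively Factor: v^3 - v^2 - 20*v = (v - 5)*(v^2 + 4*v) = (v - 5)*(v + 4)*(v)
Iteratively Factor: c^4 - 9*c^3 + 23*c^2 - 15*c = (c - 3)*(c^3 - 6*c^2 + 5*c) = (c - 3)*(c - 1)*(c^2 - 5*c) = (c - 5)*(c - 3)*(c - 1)*(c)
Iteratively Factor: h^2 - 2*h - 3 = (h + 1)*(h - 3)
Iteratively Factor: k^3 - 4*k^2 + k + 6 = (k - 2)*(k^2 - 2*k - 3) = (k - 3)*(k - 2)*(k + 1)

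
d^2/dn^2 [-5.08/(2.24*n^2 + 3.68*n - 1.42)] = (50.978816*n^2 + 83.750912*n - 5.08*(4.48*n + 3.68)*(8.96*n + 7.36) - 32.316928)/(2.24*n^2 + 3.68*n - 1.42)^3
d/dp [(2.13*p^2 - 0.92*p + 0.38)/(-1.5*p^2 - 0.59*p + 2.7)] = (-2.6367*p^2 + 12.642*p - 2.2598)/(2.25*p^4 + 1.77*p^3 - 7.7519*p^2 - 3.186*p + 7.29)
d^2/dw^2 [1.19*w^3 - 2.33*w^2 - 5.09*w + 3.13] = 7.14*w - 4.66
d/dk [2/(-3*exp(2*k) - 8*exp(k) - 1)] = (12*exp(k) + 16)*exp(k)/(3*exp(2*k) + 8*exp(k) + 1)^2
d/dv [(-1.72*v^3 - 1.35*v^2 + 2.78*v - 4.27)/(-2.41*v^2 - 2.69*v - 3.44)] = (4.1452*v^4 + 9.2536*v^3 + 28.0817*v^2 - 11.2934*v - 21.0495)/(5.8081*v^4 + 12.9658*v^3 + 23.8169*v^2 + 18.5072*v + 11.8336)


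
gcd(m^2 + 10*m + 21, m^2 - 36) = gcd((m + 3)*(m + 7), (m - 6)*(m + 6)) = 1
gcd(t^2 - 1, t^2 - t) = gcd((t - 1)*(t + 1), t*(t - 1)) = t - 1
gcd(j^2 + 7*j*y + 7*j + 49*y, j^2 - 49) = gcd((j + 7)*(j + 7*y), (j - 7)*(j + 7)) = j + 7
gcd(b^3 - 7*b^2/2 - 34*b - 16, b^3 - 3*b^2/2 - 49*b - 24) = b^2 - 15*b/2 - 4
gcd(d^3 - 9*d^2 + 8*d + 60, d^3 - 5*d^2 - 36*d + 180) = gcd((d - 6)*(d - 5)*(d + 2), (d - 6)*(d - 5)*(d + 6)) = d^2 - 11*d + 30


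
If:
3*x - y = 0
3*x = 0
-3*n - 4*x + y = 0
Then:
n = 0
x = 0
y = 0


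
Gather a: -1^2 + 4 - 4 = -1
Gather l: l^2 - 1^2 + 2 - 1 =l^2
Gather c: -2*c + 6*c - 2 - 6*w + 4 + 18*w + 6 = 4*c + 12*w + 8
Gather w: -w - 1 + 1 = -w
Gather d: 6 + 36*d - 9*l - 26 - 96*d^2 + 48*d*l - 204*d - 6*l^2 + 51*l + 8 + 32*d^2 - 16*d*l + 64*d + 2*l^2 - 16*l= -64*d^2 + d*(32*l - 104) - 4*l^2 + 26*l - 12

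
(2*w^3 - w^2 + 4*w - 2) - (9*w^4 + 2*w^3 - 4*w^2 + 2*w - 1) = -9*w^4 + 3*w^2 + 2*w - 1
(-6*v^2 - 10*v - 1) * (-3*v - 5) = 18*v^3 + 60*v^2 + 53*v + 5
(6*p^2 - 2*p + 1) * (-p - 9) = -6*p^3 - 52*p^2 + 17*p - 9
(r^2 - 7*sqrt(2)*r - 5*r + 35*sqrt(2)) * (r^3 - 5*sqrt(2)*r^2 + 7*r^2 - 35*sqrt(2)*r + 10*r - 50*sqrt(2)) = r^5 - 12*sqrt(2)*r^4 + 2*r^4 - 24*sqrt(2)*r^3 + 45*r^3 + 90*r^2 + 300*sqrt(2)*r^2 - 1750*r + 600*sqrt(2)*r - 3500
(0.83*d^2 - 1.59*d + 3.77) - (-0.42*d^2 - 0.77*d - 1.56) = 1.25*d^2 - 0.82*d + 5.33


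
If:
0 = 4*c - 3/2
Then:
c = 3/8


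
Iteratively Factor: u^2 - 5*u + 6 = (u - 3)*(u - 2)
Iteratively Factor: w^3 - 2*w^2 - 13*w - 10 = (w + 1)*(w^2 - 3*w - 10) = (w - 5)*(w + 1)*(w + 2)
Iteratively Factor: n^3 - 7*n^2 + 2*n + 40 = (n - 4)*(n^2 - 3*n - 10) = (n - 5)*(n - 4)*(n + 2)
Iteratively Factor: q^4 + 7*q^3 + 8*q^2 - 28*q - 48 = (q + 3)*(q^3 + 4*q^2 - 4*q - 16) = (q + 3)*(q + 4)*(q^2 - 4) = (q - 2)*(q + 3)*(q + 4)*(q + 2)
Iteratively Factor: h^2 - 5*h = (h)*(h - 5)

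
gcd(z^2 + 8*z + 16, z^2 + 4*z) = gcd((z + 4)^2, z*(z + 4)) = z + 4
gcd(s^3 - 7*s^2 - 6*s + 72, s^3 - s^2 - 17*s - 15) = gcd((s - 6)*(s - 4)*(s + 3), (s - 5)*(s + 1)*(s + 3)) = s + 3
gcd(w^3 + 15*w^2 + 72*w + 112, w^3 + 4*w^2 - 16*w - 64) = w^2 + 8*w + 16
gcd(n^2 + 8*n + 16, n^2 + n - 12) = n + 4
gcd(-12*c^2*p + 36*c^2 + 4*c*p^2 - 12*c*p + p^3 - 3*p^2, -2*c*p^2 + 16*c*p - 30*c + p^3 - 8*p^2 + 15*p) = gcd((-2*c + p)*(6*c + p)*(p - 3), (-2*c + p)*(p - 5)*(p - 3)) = -2*c*p + 6*c + p^2 - 3*p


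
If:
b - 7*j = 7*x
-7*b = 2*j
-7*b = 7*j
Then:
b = 0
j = 0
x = 0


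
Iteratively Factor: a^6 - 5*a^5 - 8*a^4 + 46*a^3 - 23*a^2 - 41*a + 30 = (a - 1)*(a^5 - 4*a^4 - 12*a^3 + 34*a^2 + 11*a - 30) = (a - 5)*(a - 1)*(a^4 + a^3 - 7*a^2 - a + 6) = (a - 5)*(a - 2)*(a - 1)*(a^3 + 3*a^2 - a - 3) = (a - 5)*(a - 2)*(a - 1)*(a + 1)*(a^2 + 2*a - 3) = (a - 5)*(a - 2)*(a - 1)*(a + 1)*(a + 3)*(a - 1)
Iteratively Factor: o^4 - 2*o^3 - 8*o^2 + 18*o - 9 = (o - 3)*(o^3 + o^2 - 5*o + 3) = (o - 3)*(o - 1)*(o^2 + 2*o - 3) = (o - 3)*(o - 1)*(o + 3)*(o - 1)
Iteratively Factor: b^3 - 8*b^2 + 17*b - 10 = (b - 5)*(b^2 - 3*b + 2) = (b - 5)*(b - 2)*(b - 1)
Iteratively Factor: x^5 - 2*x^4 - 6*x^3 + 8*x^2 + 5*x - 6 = (x - 3)*(x^4 + x^3 - 3*x^2 - x + 2) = (x - 3)*(x - 1)*(x^3 + 2*x^2 - x - 2) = (x - 3)*(x - 1)*(x + 2)*(x^2 - 1) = (x - 3)*(x - 1)*(x + 1)*(x + 2)*(x - 1)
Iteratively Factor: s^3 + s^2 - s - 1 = (s + 1)*(s^2 - 1) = (s + 1)^2*(s - 1)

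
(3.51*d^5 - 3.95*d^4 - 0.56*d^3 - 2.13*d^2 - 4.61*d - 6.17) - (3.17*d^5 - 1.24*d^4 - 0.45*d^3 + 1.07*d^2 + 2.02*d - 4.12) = 0.34*d^5 - 2.71*d^4 - 0.11*d^3 - 3.2*d^2 - 6.63*d - 2.05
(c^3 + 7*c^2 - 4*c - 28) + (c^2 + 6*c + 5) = c^3 + 8*c^2 + 2*c - 23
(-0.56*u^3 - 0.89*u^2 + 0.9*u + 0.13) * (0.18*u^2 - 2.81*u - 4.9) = -0.1008*u^5 + 1.4134*u^4 + 5.4069*u^3 + 1.8554*u^2 - 4.7753*u - 0.637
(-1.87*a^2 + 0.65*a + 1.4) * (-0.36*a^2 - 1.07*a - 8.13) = 0.6732*a^4 + 1.7669*a^3 + 14.0036*a^2 - 6.7825*a - 11.382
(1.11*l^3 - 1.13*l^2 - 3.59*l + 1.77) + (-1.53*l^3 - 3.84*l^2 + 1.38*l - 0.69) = -0.42*l^3 - 4.97*l^2 - 2.21*l + 1.08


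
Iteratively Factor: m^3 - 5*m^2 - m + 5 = (m - 5)*(m^2 - 1) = (m - 5)*(m - 1)*(m + 1)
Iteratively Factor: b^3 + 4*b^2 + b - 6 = (b + 3)*(b^2 + b - 2) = (b - 1)*(b + 3)*(b + 2)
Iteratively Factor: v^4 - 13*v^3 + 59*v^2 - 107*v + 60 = (v - 3)*(v^3 - 10*v^2 + 29*v - 20) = (v - 5)*(v - 3)*(v^2 - 5*v + 4) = (v - 5)*(v - 4)*(v - 3)*(v - 1)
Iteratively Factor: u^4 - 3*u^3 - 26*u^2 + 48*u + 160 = (u - 5)*(u^3 + 2*u^2 - 16*u - 32) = (u - 5)*(u + 4)*(u^2 - 2*u - 8) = (u - 5)*(u - 4)*(u + 4)*(u + 2)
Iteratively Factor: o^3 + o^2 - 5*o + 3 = (o - 1)*(o^2 + 2*o - 3) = (o - 1)*(o + 3)*(o - 1)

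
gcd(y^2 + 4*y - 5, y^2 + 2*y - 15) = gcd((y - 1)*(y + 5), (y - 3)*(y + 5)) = y + 5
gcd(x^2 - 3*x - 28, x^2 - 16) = x + 4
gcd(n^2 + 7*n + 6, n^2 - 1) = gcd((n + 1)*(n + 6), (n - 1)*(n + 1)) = n + 1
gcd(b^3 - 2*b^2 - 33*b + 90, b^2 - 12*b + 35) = b - 5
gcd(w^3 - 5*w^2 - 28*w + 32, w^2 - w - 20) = w + 4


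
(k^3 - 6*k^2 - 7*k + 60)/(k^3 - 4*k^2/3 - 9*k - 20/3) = 3*(k^2 - 2*k - 15)/(3*k^2 + 8*k + 5)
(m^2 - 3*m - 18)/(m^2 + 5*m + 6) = (m - 6)/(m + 2)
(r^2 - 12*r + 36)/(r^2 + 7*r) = (r^2 - 12*r + 36)/(r*(r + 7))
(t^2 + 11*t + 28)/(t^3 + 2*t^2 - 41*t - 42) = (t + 4)/(t^2 - 5*t - 6)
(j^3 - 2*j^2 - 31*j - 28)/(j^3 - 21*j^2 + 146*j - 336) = (j^2 + 5*j + 4)/(j^2 - 14*j + 48)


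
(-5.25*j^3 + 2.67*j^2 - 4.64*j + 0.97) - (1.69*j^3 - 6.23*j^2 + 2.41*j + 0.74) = -6.94*j^3 + 8.9*j^2 - 7.05*j + 0.23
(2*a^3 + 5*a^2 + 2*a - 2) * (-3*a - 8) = -6*a^4 - 31*a^3 - 46*a^2 - 10*a + 16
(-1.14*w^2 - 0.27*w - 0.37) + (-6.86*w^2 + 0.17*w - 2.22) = -8.0*w^2 - 0.1*w - 2.59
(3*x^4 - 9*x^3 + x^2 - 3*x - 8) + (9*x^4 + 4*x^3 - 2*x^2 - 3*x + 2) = 12*x^4 - 5*x^3 - x^2 - 6*x - 6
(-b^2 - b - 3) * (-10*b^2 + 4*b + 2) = 10*b^4 + 6*b^3 + 24*b^2 - 14*b - 6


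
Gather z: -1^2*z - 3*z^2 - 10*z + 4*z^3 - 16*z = 4*z^3 - 3*z^2 - 27*z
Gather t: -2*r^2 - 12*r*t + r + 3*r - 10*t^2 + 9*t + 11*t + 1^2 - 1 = -2*r^2 + 4*r - 10*t^2 + t*(20 - 12*r)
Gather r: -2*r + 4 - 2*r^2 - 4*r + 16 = -2*r^2 - 6*r + 20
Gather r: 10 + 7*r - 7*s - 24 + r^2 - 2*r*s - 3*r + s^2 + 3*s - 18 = r^2 + r*(4 - 2*s) + s^2 - 4*s - 32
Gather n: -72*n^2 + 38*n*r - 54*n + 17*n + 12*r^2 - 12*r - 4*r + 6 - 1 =-72*n^2 + n*(38*r - 37) + 12*r^2 - 16*r + 5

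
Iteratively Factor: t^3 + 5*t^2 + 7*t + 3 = (t + 1)*(t^2 + 4*t + 3) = (t + 1)*(t + 3)*(t + 1)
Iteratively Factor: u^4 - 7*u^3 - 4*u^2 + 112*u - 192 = (u - 4)*(u^3 - 3*u^2 - 16*u + 48) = (u - 4)^2*(u^2 + u - 12) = (u - 4)^2*(u - 3)*(u + 4)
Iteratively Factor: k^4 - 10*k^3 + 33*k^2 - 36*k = (k - 4)*(k^3 - 6*k^2 + 9*k) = (k - 4)*(k - 3)*(k^2 - 3*k) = (k - 4)*(k - 3)^2*(k)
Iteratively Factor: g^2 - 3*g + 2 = (g - 1)*(g - 2)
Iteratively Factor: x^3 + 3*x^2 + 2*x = (x)*(x^2 + 3*x + 2) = x*(x + 2)*(x + 1)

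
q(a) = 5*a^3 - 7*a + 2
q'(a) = 15*a^2 - 7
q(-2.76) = -83.80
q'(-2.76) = 107.26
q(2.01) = 28.53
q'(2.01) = 53.60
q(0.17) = 0.83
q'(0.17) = -6.57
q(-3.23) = -143.88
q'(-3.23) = 149.49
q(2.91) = 104.84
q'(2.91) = 120.02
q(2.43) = 56.73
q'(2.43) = 81.57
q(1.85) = 20.71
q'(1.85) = 44.34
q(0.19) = 0.70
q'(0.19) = -6.46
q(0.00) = 2.00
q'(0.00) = -7.00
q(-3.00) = -112.00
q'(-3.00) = 128.00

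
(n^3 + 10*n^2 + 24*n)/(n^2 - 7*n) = (n^2 + 10*n + 24)/(n - 7)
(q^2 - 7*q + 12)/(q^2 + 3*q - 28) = (q - 3)/(q + 7)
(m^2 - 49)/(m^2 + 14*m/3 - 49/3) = 3*(m - 7)/(3*m - 7)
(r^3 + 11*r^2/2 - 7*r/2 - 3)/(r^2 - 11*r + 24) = (2*r^3 + 11*r^2 - 7*r - 6)/(2*(r^2 - 11*r + 24))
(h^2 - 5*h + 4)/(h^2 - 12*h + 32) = (h - 1)/(h - 8)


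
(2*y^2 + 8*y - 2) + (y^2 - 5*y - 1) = 3*y^2 + 3*y - 3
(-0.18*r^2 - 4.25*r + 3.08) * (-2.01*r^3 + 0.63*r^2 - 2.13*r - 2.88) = 0.3618*r^5 + 8.4291*r^4 - 8.4849*r^3 + 11.5113*r^2 + 5.6796*r - 8.8704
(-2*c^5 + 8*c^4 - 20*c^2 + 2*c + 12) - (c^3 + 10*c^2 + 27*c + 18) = -2*c^5 + 8*c^4 - c^3 - 30*c^2 - 25*c - 6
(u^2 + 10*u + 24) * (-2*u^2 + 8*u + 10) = -2*u^4 - 12*u^3 + 42*u^2 + 292*u + 240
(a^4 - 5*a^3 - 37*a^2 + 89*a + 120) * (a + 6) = a^5 + a^4 - 67*a^3 - 133*a^2 + 654*a + 720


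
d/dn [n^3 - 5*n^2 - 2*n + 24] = 3*n^2 - 10*n - 2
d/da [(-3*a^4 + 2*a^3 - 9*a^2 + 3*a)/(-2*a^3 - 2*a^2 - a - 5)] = (6*a^6 + 12*a^5 - 13*a^4 + 68*a^3 - 15*a^2 + 90*a - 15)/(4*a^6 + 8*a^5 + 8*a^4 + 24*a^3 + 21*a^2 + 10*a + 25)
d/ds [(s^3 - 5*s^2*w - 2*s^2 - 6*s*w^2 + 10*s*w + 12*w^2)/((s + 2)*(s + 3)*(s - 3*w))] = ((s + 2)*(s + 3)*(s - 3*w)*(3*s^2 - 10*s*w - 4*s - 6*w^2 + 10*w) + (s + 2)*(s + 3)*(-s^3 + 5*s^2*w + 2*s^2 + 6*s*w^2 - 10*s*w - 12*w^2) + (s + 2)*(s - 3*w)*(-s^3 + 5*s^2*w + 2*s^2 + 6*s*w^2 - 10*s*w - 12*w^2) + (s + 3)*(s - 3*w)*(-s^3 + 5*s^2*w + 2*s^2 + 6*s*w^2 - 10*s*w - 12*w^2))/((s + 2)^2*(s + 3)^2*(s - 3*w)^2)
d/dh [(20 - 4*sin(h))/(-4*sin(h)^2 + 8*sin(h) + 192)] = (10*sin(h) + cos(h)^2 - 59)*cos(h)/((sin(h) - 8)^2*(sin(h) + 6)^2)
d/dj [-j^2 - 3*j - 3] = -2*j - 3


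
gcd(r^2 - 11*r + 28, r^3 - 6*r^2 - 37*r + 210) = r - 7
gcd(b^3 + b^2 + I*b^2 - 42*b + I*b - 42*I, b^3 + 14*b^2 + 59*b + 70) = b + 7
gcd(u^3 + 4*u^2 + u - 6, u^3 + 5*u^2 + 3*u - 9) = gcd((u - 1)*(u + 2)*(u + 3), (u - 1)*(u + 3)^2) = u^2 + 2*u - 3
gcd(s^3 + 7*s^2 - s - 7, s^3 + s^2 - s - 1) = s^2 - 1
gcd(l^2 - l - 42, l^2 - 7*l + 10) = 1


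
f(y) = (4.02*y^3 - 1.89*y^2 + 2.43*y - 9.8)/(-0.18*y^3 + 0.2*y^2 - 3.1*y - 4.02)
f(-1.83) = -13.20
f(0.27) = 1.90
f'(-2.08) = -2.66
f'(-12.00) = 0.32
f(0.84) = 1.02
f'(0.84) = -1.66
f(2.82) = -4.75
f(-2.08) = -12.05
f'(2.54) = -3.69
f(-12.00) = -19.46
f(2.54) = -3.69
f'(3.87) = -3.60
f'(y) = (0.54*y^2 - 0.4*y + 3.1)*(4.02*y^3 - 1.89*y^2 + 2.43*y - 9.8)/(-0.18*y^3 + 0.2*y^2 - 3.1*y - 4.02)^2 + (12.06*y^2 - 3.78*y + 2.43)/(-0.18*y^3 + 0.2*y^2 - 3.1*y - 4.02)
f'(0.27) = -1.66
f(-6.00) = -15.84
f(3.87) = -8.71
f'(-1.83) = -7.21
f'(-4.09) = 1.43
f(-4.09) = -13.42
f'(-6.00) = 1.06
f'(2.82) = -3.81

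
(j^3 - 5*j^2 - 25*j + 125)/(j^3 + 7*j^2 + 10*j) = (j^2 - 10*j + 25)/(j*(j + 2))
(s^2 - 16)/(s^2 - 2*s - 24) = (s - 4)/(s - 6)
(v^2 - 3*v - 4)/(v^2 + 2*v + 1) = (v - 4)/(v + 1)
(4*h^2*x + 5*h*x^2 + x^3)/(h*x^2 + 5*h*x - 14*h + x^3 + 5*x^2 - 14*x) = x*(4*h + x)/(x^2 + 5*x - 14)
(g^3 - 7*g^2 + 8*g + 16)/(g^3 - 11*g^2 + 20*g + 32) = (g - 4)/(g - 8)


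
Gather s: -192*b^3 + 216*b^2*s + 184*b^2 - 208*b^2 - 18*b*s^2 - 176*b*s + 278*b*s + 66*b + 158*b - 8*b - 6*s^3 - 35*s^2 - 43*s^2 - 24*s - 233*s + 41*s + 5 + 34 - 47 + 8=-192*b^3 - 24*b^2 + 216*b - 6*s^3 + s^2*(-18*b - 78) + s*(216*b^2 + 102*b - 216)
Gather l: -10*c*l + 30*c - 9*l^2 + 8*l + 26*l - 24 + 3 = 30*c - 9*l^2 + l*(34 - 10*c) - 21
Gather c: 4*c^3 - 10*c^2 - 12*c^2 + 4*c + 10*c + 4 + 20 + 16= 4*c^3 - 22*c^2 + 14*c + 40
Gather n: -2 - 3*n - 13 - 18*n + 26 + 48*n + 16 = 27*n + 27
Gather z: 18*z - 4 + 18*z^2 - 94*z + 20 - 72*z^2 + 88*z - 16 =-54*z^2 + 12*z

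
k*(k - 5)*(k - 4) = k^3 - 9*k^2 + 20*k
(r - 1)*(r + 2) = r^2 + r - 2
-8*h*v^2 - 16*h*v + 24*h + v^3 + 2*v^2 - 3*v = (-8*h + v)*(v - 1)*(v + 3)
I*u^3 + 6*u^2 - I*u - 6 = (u + 1)*(u - 6*I)*(I*u - I)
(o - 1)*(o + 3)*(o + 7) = o^3 + 9*o^2 + 11*o - 21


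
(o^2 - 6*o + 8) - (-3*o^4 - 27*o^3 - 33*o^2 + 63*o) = 3*o^4 + 27*o^3 + 34*o^2 - 69*o + 8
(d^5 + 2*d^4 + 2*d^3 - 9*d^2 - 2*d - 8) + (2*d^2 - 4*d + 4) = d^5 + 2*d^4 + 2*d^3 - 7*d^2 - 6*d - 4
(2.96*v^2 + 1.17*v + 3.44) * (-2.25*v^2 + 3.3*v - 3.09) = -6.66*v^4 + 7.1355*v^3 - 13.0254*v^2 + 7.7367*v - 10.6296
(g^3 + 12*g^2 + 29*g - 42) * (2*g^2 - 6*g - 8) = 2*g^5 + 18*g^4 - 22*g^3 - 354*g^2 + 20*g + 336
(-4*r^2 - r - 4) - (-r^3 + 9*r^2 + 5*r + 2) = r^3 - 13*r^2 - 6*r - 6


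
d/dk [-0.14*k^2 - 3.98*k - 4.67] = -0.28*k - 3.98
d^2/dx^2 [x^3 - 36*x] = 6*x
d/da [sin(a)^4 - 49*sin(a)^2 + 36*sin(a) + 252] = 2*(2*sin(a)^3 - 49*sin(a) + 18)*cos(a)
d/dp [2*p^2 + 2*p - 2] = 4*p + 2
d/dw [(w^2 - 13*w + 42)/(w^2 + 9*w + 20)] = 22*(w^2 - 2*w - 29)/(w^4 + 18*w^3 + 121*w^2 + 360*w + 400)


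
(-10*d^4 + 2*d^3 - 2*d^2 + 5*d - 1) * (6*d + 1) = -60*d^5 + 2*d^4 - 10*d^3 + 28*d^2 - d - 1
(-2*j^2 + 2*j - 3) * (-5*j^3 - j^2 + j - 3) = 10*j^5 - 8*j^4 + 11*j^3 + 11*j^2 - 9*j + 9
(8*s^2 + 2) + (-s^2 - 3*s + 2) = 7*s^2 - 3*s + 4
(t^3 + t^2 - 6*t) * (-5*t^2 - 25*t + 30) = -5*t^5 - 30*t^4 + 35*t^3 + 180*t^2 - 180*t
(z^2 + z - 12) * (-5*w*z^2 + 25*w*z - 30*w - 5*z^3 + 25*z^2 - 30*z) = -5*w*z^4 + 20*w*z^3 + 55*w*z^2 - 330*w*z + 360*w - 5*z^5 + 20*z^4 + 55*z^3 - 330*z^2 + 360*z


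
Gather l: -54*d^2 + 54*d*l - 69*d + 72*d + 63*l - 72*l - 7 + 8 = -54*d^2 + 3*d + l*(54*d - 9) + 1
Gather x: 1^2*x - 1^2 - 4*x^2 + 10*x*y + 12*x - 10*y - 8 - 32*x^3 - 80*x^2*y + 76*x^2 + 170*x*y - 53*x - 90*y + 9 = -32*x^3 + x^2*(72 - 80*y) + x*(180*y - 40) - 100*y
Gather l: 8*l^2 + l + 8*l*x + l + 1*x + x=8*l^2 + l*(8*x + 2) + 2*x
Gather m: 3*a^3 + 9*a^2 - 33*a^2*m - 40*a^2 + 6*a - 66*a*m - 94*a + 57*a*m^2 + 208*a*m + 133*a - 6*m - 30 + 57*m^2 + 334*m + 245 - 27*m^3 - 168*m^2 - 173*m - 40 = 3*a^3 - 31*a^2 + 45*a - 27*m^3 + m^2*(57*a - 111) + m*(-33*a^2 + 142*a + 155) + 175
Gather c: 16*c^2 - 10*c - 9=16*c^2 - 10*c - 9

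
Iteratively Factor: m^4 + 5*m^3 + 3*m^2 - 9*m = (m)*(m^3 + 5*m^2 + 3*m - 9) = m*(m + 3)*(m^2 + 2*m - 3) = m*(m + 3)^2*(m - 1)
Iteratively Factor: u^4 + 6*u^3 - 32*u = (u + 4)*(u^3 + 2*u^2 - 8*u) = u*(u + 4)*(u^2 + 2*u - 8) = u*(u - 2)*(u + 4)*(u + 4)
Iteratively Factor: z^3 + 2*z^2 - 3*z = (z + 3)*(z^2 - z) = z*(z + 3)*(z - 1)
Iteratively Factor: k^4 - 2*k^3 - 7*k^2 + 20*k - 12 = (k - 2)*(k^3 - 7*k + 6) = (k - 2)^2*(k^2 + 2*k - 3) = (k - 2)^2*(k + 3)*(k - 1)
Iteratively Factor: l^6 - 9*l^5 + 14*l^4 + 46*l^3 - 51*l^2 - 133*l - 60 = (l + 1)*(l^5 - 10*l^4 + 24*l^3 + 22*l^2 - 73*l - 60) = (l - 5)*(l + 1)*(l^4 - 5*l^3 - l^2 + 17*l + 12) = (l - 5)*(l + 1)^2*(l^3 - 6*l^2 + 5*l + 12) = (l - 5)*(l - 4)*(l + 1)^2*(l^2 - 2*l - 3) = (l - 5)*(l - 4)*(l - 3)*(l + 1)^2*(l + 1)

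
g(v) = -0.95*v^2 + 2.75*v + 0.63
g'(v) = 2.75 - 1.9*v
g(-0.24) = -0.08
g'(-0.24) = 3.21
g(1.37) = 2.61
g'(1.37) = 0.15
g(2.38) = 1.79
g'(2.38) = -1.77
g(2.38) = 1.79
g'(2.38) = -1.77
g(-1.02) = -3.16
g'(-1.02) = 4.69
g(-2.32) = -10.86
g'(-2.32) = 7.16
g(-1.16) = -3.84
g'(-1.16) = 4.95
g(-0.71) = -1.80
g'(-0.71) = 4.10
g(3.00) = 0.33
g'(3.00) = -2.95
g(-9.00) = -101.07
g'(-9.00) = 19.85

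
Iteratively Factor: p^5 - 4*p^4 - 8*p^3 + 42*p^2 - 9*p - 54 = (p + 1)*(p^4 - 5*p^3 - 3*p^2 + 45*p - 54) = (p - 3)*(p + 1)*(p^3 - 2*p^2 - 9*p + 18) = (p - 3)*(p - 2)*(p + 1)*(p^2 - 9) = (p - 3)^2*(p - 2)*(p + 1)*(p + 3)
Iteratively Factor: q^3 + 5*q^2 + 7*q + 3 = (q + 1)*(q^2 + 4*q + 3) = (q + 1)*(q + 3)*(q + 1)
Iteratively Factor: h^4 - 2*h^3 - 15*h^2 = (h)*(h^3 - 2*h^2 - 15*h) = h*(h + 3)*(h^2 - 5*h) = h*(h - 5)*(h + 3)*(h)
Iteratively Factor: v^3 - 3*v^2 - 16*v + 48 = (v - 4)*(v^2 + v - 12) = (v - 4)*(v + 4)*(v - 3)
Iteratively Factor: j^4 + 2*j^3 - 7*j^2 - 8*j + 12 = (j - 2)*(j^3 + 4*j^2 + j - 6) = (j - 2)*(j + 3)*(j^2 + j - 2) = (j - 2)*(j + 2)*(j + 3)*(j - 1)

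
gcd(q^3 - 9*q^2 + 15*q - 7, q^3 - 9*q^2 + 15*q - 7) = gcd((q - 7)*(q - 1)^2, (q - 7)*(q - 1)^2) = q^3 - 9*q^2 + 15*q - 7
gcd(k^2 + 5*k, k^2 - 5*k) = k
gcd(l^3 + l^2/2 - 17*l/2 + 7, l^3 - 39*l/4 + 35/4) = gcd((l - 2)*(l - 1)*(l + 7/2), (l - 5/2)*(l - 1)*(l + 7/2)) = l^2 + 5*l/2 - 7/2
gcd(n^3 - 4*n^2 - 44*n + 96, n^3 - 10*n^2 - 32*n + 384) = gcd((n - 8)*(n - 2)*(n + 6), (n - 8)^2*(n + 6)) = n^2 - 2*n - 48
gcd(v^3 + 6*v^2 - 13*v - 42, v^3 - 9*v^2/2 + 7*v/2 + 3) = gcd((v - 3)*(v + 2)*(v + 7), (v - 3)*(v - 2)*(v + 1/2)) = v - 3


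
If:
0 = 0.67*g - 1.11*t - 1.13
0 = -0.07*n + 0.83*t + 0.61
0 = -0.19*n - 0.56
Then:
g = 0.06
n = -2.95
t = -0.98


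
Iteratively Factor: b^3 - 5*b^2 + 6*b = (b)*(b^2 - 5*b + 6) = b*(b - 3)*(b - 2)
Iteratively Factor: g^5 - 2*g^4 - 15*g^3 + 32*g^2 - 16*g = (g)*(g^4 - 2*g^3 - 15*g^2 + 32*g - 16) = g*(g - 1)*(g^3 - g^2 - 16*g + 16) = g*(g - 1)*(g + 4)*(g^2 - 5*g + 4) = g*(g - 1)^2*(g + 4)*(g - 4)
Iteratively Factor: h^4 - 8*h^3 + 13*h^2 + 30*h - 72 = (h - 4)*(h^3 - 4*h^2 - 3*h + 18) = (h - 4)*(h - 3)*(h^2 - h - 6) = (h - 4)*(h - 3)^2*(h + 2)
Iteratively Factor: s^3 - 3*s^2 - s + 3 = (s + 1)*(s^2 - 4*s + 3) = (s - 3)*(s + 1)*(s - 1)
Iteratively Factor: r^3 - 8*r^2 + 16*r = (r - 4)*(r^2 - 4*r) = (r - 4)^2*(r)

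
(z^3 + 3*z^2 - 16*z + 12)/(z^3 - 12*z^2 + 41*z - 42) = (z^2 + 5*z - 6)/(z^2 - 10*z + 21)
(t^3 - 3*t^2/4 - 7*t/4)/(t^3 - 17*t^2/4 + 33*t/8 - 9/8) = 2*t*(4*t^2 - 3*t - 7)/(8*t^3 - 34*t^2 + 33*t - 9)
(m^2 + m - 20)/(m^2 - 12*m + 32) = (m + 5)/(m - 8)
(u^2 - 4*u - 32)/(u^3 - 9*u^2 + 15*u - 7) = (u^2 - 4*u - 32)/(u^3 - 9*u^2 + 15*u - 7)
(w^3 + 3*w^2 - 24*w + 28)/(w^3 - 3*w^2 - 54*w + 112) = (w - 2)/(w - 8)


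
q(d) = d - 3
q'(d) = 1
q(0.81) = -2.19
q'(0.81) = 1.00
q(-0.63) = -3.63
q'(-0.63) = 1.00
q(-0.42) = -3.42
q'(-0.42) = 1.00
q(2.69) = -0.31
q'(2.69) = 1.00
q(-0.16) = -3.16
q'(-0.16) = 1.00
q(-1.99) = -4.99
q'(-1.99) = 1.00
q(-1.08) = -4.08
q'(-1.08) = 1.00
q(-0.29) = -3.29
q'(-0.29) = 1.00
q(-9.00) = -12.00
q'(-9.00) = 1.00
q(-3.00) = -6.00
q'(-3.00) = 1.00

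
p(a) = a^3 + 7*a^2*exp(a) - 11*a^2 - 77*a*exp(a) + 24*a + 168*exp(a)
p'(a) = 7*a^2*exp(a) + 3*a^2 - 63*a*exp(a) - 22*a + 91*exp(a) + 24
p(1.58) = 324.22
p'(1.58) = 40.11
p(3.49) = -514.89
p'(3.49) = -1446.01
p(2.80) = 122.63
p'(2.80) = -515.97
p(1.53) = 322.01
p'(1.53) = 48.15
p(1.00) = 280.39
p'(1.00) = 100.14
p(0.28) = 200.36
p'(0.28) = 115.87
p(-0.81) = 77.34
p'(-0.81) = 109.01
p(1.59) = 324.61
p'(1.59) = 38.42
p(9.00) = 340383.52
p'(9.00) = 737449.64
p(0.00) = 168.00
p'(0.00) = 115.00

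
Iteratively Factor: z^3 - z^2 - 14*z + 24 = (z - 2)*(z^2 + z - 12) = (z - 3)*(z - 2)*(z + 4)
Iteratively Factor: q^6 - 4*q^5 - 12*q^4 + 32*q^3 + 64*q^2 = (q - 4)*(q^5 - 12*q^3 - 16*q^2) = (q - 4)*(q + 2)*(q^4 - 2*q^3 - 8*q^2) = q*(q - 4)*(q + 2)*(q^3 - 2*q^2 - 8*q) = q*(q - 4)^2*(q + 2)*(q^2 + 2*q) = q^2*(q - 4)^2*(q + 2)*(q + 2)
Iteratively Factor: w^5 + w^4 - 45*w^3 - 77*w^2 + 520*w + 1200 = (w - 5)*(w^4 + 6*w^3 - 15*w^2 - 152*w - 240) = (w - 5)*(w + 3)*(w^3 + 3*w^2 - 24*w - 80) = (w - 5)*(w + 3)*(w + 4)*(w^2 - w - 20) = (w - 5)*(w + 3)*(w + 4)^2*(w - 5)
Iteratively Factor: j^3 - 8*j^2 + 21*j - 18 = (j - 3)*(j^2 - 5*j + 6) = (j - 3)^2*(j - 2)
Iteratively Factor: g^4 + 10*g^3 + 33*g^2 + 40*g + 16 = (g + 4)*(g^3 + 6*g^2 + 9*g + 4) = (g + 4)^2*(g^2 + 2*g + 1) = (g + 1)*(g + 4)^2*(g + 1)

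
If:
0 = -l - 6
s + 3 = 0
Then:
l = -6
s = -3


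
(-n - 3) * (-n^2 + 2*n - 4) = n^3 + n^2 - 2*n + 12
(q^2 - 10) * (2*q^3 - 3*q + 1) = 2*q^5 - 23*q^3 + q^2 + 30*q - 10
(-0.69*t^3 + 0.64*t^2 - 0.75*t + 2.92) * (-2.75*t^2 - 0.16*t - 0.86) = 1.8975*t^5 - 1.6496*t^4 + 2.5535*t^3 - 8.4604*t^2 + 0.1778*t - 2.5112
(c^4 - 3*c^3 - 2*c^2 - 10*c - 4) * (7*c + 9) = 7*c^5 - 12*c^4 - 41*c^3 - 88*c^2 - 118*c - 36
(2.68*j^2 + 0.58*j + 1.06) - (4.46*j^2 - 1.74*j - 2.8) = -1.78*j^2 + 2.32*j + 3.86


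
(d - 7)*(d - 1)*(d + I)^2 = d^4 - 8*d^3 + 2*I*d^3 + 6*d^2 - 16*I*d^2 + 8*d + 14*I*d - 7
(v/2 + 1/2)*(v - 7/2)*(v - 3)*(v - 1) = v^4/2 - 13*v^3/4 + 19*v^2/4 + 13*v/4 - 21/4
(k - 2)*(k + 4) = k^2 + 2*k - 8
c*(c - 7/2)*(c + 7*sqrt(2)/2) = c^3 - 7*c^2/2 + 7*sqrt(2)*c^2/2 - 49*sqrt(2)*c/4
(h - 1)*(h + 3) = h^2 + 2*h - 3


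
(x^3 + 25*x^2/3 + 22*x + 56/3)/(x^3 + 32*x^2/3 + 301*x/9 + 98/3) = 3*(x^2 + 6*x + 8)/(3*x^2 + 25*x + 42)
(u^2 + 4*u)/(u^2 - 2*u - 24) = u/(u - 6)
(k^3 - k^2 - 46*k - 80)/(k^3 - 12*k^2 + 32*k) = (k^2 + 7*k + 10)/(k*(k - 4))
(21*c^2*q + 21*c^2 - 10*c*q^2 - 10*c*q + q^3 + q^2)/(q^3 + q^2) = 21*c^2/q^2 - 10*c/q + 1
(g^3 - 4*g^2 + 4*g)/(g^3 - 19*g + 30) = g*(g - 2)/(g^2 + 2*g - 15)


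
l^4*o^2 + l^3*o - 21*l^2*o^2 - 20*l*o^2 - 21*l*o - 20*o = (l - 5)*(l + 4)*(l*o + 1)*(l*o + o)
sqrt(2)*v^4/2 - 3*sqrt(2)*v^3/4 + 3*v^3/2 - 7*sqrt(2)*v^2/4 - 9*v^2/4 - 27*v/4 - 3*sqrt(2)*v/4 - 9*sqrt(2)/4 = (v - 3)*(v + 3/2)*(v + sqrt(2))*(sqrt(2)*v/2 + 1/2)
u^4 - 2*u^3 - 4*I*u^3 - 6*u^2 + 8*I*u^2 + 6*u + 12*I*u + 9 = (u - 3)*(u + 1)*(u - 3*I)*(u - I)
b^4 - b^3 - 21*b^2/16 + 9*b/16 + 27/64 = (b - 3/2)*(b - 3/4)*(b + 1/2)*(b + 3/4)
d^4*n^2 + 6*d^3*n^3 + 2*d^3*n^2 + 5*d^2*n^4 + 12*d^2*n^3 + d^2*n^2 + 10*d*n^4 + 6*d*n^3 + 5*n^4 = (d + n)*(d + 5*n)*(d*n + n)^2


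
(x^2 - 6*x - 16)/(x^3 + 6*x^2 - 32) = (x^2 - 6*x - 16)/(x^3 + 6*x^2 - 32)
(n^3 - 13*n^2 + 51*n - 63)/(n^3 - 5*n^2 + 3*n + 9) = (n - 7)/(n + 1)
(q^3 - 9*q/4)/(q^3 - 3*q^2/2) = (q + 3/2)/q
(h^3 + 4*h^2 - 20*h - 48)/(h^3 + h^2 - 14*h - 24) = (h + 6)/(h + 3)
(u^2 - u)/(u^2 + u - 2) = u/(u + 2)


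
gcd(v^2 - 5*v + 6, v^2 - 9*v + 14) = v - 2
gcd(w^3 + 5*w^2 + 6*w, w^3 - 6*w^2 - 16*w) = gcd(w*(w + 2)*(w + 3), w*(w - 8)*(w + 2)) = w^2 + 2*w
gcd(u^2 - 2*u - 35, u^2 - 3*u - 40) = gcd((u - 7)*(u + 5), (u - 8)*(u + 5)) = u + 5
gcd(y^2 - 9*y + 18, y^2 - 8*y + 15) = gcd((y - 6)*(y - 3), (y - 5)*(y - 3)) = y - 3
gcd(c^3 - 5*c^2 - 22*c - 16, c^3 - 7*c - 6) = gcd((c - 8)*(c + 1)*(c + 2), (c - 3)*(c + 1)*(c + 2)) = c^2 + 3*c + 2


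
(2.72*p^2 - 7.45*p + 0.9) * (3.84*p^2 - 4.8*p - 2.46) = 10.4448*p^4 - 41.664*p^3 + 32.5248*p^2 + 14.007*p - 2.214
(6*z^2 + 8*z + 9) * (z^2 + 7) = 6*z^4 + 8*z^3 + 51*z^2 + 56*z + 63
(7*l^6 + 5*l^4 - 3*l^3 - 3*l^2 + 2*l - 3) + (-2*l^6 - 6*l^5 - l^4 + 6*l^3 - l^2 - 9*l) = 5*l^6 - 6*l^5 + 4*l^4 + 3*l^3 - 4*l^2 - 7*l - 3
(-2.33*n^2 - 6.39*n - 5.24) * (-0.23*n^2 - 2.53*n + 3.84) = 0.5359*n^4 + 7.3646*n^3 + 8.4247*n^2 - 11.2804*n - 20.1216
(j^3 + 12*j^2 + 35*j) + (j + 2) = j^3 + 12*j^2 + 36*j + 2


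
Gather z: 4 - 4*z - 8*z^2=-8*z^2 - 4*z + 4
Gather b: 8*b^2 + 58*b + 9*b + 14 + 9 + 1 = 8*b^2 + 67*b + 24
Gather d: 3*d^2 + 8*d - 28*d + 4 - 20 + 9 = 3*d^2 - 20*d - 7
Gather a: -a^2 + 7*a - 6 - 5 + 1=-a^2 + 7*a - 10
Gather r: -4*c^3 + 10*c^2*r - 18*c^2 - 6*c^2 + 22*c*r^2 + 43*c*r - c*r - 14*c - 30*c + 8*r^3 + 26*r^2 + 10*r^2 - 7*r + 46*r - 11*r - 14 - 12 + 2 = -4*c^3 - 24*c^2 - 44*c + 8*r^3 + r^2*(22*c + 36) + r*(10*c^2 + 42*c + 28) - 24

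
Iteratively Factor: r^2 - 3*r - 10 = (r + 2)*(r - 5)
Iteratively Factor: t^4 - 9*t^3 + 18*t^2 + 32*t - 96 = (t + 2)*(t^3 - 11*t^2 + 40*t - 48) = (t - 4)*(t + 2)*(t^2 - 7*t + 12) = (t - 4)^2*(t + 2)*(t - 3)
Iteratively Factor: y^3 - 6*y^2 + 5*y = (y)*(y^2 - 6*y + 5) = y*(y - 1)*(y - 5)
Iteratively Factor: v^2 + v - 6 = (v - 2)*(v + 3)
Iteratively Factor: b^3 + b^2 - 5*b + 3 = (b + 3)*(b^2 - 2*b + 1) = (b - 1)*(b + 3)*(b - 1)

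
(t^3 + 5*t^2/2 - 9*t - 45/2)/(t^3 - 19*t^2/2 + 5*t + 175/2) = (t^2 - 9)/(t^2 - 12*t + 35)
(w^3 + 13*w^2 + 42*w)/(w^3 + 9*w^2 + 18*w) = (w + 7)/(w + 3)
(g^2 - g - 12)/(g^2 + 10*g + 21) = (g - 4)/(g + 7)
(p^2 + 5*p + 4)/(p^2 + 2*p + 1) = (p + 4)/(p + 1)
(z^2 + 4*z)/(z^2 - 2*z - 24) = z/(z - 6)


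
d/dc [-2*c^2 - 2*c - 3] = -4*c - 2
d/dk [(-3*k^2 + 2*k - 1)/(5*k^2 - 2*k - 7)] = 4*(-k^2 + 13*k - 4)/(25*k^4 - 20*k^3 - 66*k^2 + 28*k + 49)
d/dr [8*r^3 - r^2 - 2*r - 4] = 24*r^2 - 2*r - 2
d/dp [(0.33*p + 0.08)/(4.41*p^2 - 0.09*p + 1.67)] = (-1.4553*p^2 - 0.7056*p + 0.5583)/(19.4481*p^4 - 0.7938*p^3 + 14.7375*p^2 - 0.3006*p + 2.7889)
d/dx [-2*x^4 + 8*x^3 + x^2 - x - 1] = -8*x^3 + 24*x^2 + 2*x - 1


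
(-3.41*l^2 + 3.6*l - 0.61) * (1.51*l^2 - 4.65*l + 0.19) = -5.1491*l^4 + 21.2925*l^3 - 18.309*l^2 + 3.5205*l - 0.1159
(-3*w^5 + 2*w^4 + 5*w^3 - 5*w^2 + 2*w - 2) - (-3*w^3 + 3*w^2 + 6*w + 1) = -3*w^5 + 2*w^4 + 8*w^3 - 8*w^2 - 4*w - 3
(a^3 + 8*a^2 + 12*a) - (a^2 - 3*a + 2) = a^3 + 7*a^2 + 15*a - 2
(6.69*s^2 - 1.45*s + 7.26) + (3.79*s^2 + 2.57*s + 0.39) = 10.48*s^2 + 1.12*s + 7.65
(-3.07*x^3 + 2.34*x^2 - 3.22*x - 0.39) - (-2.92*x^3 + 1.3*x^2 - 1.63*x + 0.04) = -0.15*x^3 + 1.04*x^2 - 1.59*x - 0.43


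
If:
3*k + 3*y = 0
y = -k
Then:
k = -y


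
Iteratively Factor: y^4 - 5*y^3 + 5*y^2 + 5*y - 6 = (y - 1)*(y^3 - 4*y^2 + y + 6) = (y - 2)*(y - 1)*(y^2 - 2*y - 3) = (y - 3)*(y - 2)*(y - 1)*(y + 1)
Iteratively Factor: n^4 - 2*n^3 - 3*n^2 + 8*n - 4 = (n - 2)*(n^3 - 3*n + 2) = (n - 2)*(n - 1)*(n^2 + n - 2) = (n - 2)*(n - 1)*(n + 2)*(n - 1)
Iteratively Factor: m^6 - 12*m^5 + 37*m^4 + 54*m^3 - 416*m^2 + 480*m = (m - 4)*(m^5 - 8*m^4 + 5*m^3 + 74*m^2 - 120*m) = (m - 5)*(m - 4)*(m^4 - 3*m^3 - 10*m^2 + 24*m) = (m - 5)*(m - 4)*(m - 2)*(m^3 - m^2 - 12*m) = (m - 5)*(m - 4)*(m - 2)*(m + 3)*(m^2 - 4*m) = (m - 5)*(m - 4)^2*(m - 2)*(m + 3)*(m)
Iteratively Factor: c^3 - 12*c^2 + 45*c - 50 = (c - 2)*(c^2 - 10*c + 25) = (c - 5)*(c - 2)*(c - 5)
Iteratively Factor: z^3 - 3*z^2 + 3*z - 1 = (z - 1)*(z^2 - 2*z + 1) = (z - 1)^2*(z - 1)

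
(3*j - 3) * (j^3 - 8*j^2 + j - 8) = 3*j^4 - 27*j^3 + 27*j^2 - 27*j + 24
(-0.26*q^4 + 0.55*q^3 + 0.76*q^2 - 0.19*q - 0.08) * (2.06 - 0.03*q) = 0.0078*q^5 - 0.5521*q^4 + 1.1102*q^3 + 1.5713*q^2 - 0.389*q - 0.1648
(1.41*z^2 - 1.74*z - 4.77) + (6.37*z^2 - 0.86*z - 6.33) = 7.78*z^2 - 2.6*z - 11.1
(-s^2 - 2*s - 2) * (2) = -2*s^2 - 4*s - 4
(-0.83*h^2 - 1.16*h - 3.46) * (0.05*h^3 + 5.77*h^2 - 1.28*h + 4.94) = -0.0415*h^5 - 4.8471*h^4 - 5.8038*h^3 - 22.5796*h^2 - 1.3016*h - 17.0924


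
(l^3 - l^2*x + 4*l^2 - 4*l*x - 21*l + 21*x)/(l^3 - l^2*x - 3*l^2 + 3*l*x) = (l + 7)/l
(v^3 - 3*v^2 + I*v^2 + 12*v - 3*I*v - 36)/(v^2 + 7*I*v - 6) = (v^3 + v^2*(-3 + I) + 3*v*(4 - I) - 36)/(v^2 + 7*I*v - 6)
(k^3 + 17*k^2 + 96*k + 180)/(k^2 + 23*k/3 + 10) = 3*(k^2 + 11*k + 30)/(3*k + 5)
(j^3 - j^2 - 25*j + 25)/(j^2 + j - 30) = (j^2 + 4*j - 5)/(j + 6)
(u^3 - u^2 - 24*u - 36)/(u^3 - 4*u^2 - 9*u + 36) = (u^2 - 4*u - 12)/(u^2 - 7*u + 12)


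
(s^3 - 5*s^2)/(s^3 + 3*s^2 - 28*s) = s*(s - 5)/(s^2 + 3*s - 28)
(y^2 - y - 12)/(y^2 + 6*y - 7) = (y^2 - y - 12)/(y^2 + 6*y - 7)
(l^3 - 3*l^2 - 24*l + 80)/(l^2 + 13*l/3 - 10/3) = 3*(l^2 - 8*l + 16)/(3*l - 2)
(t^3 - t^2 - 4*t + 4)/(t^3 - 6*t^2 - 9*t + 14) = (t - 2)/(t - 7)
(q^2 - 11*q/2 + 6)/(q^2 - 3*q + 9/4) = 2*(q - 4)/(2*q - 3)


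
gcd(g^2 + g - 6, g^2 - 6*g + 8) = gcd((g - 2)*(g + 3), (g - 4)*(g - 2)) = g - 2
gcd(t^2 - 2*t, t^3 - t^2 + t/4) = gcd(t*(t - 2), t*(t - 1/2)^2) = t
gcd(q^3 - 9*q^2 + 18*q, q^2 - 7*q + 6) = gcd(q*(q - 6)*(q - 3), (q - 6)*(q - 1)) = q - 6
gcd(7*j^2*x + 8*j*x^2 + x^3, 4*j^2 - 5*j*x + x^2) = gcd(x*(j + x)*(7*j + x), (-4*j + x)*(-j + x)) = 1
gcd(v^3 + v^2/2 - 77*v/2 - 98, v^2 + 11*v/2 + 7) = v + 7/2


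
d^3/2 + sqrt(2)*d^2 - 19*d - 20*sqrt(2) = (d/2 + sqrt(2)/2)*(d - 4*sqrt(2))*(d + 5*sqrt(2))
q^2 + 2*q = q*(q + 2)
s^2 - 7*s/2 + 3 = (s - 2)*(s - 3/2)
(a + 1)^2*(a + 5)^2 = a^4 + 12*a^3 + 46*a^2 + 60*a + 25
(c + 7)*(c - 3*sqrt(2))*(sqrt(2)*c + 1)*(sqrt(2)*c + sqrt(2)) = 2*c^4 - 5*sqrt(2)*c^3 + 16*c^3 - 40*sqrt(2)*c^2 + 8*c^2 - 35*sqrt(2)*c - 48*c - 42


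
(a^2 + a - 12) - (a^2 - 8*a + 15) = 9*a - 27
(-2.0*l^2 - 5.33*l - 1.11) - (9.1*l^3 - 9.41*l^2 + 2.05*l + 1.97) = -9.1*l^3 + 7.41*l^2 - 7.38*l - 3.08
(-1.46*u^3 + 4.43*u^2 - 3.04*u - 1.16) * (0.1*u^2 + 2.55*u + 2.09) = -0.146*u^5 - 3.28*u^4 + 7.9411*u^3 + 1.3907*u^2 - 9.3116*u - 2.4244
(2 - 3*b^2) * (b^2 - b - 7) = -3*b^4 + 3*b^3 + 23*b^2 - 2*b - 14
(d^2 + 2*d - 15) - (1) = d^2 + 2*d - 16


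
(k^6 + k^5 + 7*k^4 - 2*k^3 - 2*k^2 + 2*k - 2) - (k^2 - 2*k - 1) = k^6 + k^5 + 7*k^4 - 2*k^3 - 3*k^2 + 4*k - 1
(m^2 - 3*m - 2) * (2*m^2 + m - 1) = 2*m^4 - 5*m^3 - 8*m^2 + m + 2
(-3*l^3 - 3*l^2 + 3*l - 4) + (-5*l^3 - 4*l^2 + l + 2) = -8*l^3 - 7*l^2 + 4*l - 2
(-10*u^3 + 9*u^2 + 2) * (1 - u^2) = 10*u^5 - 9*u^4 - 10*u^3 + 7*u^2 + 2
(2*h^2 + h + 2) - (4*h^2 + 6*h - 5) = -2*h^2 - 5*h + 7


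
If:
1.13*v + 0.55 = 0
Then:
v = -0.49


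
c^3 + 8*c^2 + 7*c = c*(c + 1)*(c + 7)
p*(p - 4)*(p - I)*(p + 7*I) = p^4 - 4*p^3 + 6*I*p^3 + 7*p^2 - 24*I*p^2 - 28*p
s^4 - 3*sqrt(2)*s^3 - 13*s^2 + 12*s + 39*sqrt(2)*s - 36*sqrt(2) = (s - 3)*(s - 1)*(s + 4)*(s - 3*sqrt(2))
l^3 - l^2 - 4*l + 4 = (l - 2)*(l - 1)*(l + 2)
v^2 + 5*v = v*(v + 5)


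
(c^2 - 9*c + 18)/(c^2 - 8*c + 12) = (c - 3)/(c - 2)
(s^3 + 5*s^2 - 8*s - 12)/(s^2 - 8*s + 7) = (s^3 + 5*s^2 - 8*s - 12)/(s^2 - 8*s + 7)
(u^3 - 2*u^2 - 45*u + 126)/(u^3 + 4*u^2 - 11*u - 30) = (u^2 + u - 42)/(u^2 + 7*u + 10)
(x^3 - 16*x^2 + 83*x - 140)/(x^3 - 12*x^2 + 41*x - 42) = (x^2 - 9*x + 20)/(x^2 - 5*x + 6)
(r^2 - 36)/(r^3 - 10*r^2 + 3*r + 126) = (r + 6)/(r^2 - 4*r - 21)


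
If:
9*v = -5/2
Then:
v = -5/18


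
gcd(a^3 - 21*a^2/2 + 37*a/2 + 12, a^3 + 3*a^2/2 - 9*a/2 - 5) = 1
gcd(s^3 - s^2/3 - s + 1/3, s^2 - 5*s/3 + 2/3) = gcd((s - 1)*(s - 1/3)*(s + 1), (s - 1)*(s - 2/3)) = s - 1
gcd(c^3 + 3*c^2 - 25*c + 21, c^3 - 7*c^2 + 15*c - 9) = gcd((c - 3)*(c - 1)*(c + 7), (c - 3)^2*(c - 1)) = c^2 - 4*c + 3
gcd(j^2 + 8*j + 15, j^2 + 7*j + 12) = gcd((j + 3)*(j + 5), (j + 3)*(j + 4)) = j + 3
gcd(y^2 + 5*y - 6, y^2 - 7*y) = 1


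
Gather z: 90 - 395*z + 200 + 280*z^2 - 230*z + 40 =280*z^2 - 625*z + 330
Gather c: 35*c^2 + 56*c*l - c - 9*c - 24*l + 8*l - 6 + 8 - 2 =35*c^2 + c*(56*l - 10) - 16*l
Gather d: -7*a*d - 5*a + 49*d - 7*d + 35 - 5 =-5*a + d*(42 - 7*a) + 30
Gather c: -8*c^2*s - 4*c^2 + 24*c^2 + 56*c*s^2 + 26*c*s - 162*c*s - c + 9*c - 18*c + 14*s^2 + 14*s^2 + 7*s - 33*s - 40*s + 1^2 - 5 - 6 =c^2*(20 - 8*s) + c*(56*s^2 - 136*s - 10) + 28*s^2 - 66*s - 10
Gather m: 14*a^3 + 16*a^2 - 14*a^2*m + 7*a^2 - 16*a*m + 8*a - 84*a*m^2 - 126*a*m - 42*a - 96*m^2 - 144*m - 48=14*a^3 + 23*a^2 - 34*a + m^2*(-84*a - 96) + m*(-14*a^2 - 142*a - 144) - 48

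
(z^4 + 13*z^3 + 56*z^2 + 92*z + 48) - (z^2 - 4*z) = z^4 + 13*z^3 + 55*z^2 + 96*z + 48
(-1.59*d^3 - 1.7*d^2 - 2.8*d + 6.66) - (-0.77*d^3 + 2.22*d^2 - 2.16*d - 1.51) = -0.82*d^3 - 3.92*d^2 - 0.64*d + 8.17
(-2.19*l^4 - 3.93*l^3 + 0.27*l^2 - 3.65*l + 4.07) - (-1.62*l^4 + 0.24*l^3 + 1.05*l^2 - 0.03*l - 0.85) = -0.57*l^4 - 4.17*l^3 - 0.78*l^2 - 3.62*l + 4.92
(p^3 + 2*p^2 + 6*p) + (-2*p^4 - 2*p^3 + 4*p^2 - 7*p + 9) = -2*p^4 - p^3 + 6*p^2 - p + 9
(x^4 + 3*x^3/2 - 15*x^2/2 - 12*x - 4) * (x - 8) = x^5 - 13*x^4/2 - 39*x^3/2 + 48*x^2 + 92*x + 32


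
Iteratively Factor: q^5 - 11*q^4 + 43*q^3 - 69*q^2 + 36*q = (q)*(q^4 - 11*q^3 + 43*q^2 - 69*q + 36) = q*(q - 3)*(q^3 - 8*q^2 + 19*q - 12) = q*(q - 3)^2*(q^2 - 5*q + 4) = q*(q - 4)*(q - 3)^2*(q - 1)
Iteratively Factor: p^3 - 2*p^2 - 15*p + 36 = (p + 4)*(p^2 - 6*p + 9) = (p - 3)*(p + 4)*(p - 3)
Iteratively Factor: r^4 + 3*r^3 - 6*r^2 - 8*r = (r)*(r^3 + 3*r^2 - 6*r - 8) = r*(r + 1)*(r^2 + 2*r - 8) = r*(r + 1)*(r + 4)*(r - 2)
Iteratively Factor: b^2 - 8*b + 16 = (b - 4)*(b - 4)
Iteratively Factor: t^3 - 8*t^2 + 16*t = (t)*(t^2 - 8*t + 16) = t*(t - 4)*(t - 4)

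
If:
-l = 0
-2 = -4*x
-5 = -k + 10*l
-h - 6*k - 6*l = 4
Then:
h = -34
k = 5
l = 0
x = 1/2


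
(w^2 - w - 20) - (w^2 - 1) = -w - 19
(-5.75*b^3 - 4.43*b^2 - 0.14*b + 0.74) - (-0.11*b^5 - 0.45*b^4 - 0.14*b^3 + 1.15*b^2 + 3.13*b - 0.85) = 0.11*b^5 + 0.45*b^4 - 5.61*b^3 - 5.58*b^2 - 3.27*b + 1.59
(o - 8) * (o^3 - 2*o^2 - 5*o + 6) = o^4 - 10*o^3 + 11*o^2 + 46*o - 48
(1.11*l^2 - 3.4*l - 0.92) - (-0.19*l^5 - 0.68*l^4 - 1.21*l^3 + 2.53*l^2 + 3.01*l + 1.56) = 0.19*l^5 + 0.68*l^4 + 1.21*l^3 - 1.42*l^2 - 6.41*l - 2.48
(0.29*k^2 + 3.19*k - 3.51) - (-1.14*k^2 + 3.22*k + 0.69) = 1.43*k^2 - 0.0300000000000002*k - 4.2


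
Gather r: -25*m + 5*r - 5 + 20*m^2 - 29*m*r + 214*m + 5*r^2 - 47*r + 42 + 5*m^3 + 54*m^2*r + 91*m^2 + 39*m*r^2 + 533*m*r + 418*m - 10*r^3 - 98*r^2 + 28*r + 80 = 5*m^3 + 111*m^2 + 607*m - 10*r^3 + r^2*(39*m - 93) + r*(54*m^2 + 504*m - 14) + 117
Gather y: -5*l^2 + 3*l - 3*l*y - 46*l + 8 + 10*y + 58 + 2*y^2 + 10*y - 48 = -5*l^2 - 43*l + 2*y^2 + y*(20 - 3*l) + 18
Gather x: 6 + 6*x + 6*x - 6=12*x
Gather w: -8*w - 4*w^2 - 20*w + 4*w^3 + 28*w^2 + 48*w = 4*w^3 + 24*w^2 + 20*w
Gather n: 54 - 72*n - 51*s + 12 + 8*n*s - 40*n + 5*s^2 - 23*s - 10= n*(8*s - 112) + 5*s^2 - 74*s + 56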